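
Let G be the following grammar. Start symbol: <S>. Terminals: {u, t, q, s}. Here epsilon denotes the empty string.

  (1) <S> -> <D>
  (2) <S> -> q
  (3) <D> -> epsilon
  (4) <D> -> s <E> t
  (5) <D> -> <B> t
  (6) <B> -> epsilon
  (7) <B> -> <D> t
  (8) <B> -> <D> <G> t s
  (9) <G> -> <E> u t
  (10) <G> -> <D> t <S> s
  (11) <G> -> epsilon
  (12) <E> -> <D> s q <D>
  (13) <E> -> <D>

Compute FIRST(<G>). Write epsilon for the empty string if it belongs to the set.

FIRST(<S>): from <S>-><D> we get {epsilon, s, t, u}; from <S>->q we get {q}. So FIRST(<S>) = {epsilon, q, s, t, u}.
FIRST(<D>): from <D>->epsilon we get {epsilon}; from <D>->s <E> t we get {s}; from <D>-><B> t we get {s, t, u}. So FIRST(<D>) = {epsilon, s, t, u}.
FIRST(<E>): from <E>-><D> s q <D> we get {s, t, u}; from <E>-><D> we get {epsilon, s, t, u}. So FIRST(<E>) = {epsilon, s, t, u}.
FIRST(<G>): from <G>-><E> u t we get {s, t, u}; from <G>-><D> t <S> s we get {s, t, u}; from <G>->epsilon we get {epsilon}. So FIRST(<G>) = {epsilon, s, t, u}.
FIRST(<B>): from <B>->epsilon we get {epsilon}; from <B>-><D> t we get {s, t, u}; from <B>-><D> <G> t s we get {s, t, u}. So FIRST(<B>) = {epsilon, s, t, u}.

{epsilon, s, t, u}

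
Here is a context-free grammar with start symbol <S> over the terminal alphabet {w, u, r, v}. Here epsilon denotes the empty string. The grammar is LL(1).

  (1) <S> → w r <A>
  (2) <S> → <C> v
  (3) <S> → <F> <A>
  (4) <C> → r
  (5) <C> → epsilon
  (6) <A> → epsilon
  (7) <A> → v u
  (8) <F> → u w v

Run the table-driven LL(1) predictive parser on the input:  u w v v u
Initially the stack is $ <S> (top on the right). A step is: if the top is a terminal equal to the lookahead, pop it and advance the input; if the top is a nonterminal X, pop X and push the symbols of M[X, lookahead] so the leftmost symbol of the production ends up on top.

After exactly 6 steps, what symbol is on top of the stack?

step 1: stack=$ <S>  input=u w v v u $  — expand <S> → <F> <A>
step 2: stack=$ <A> <F>  input=u w v v u $  — expand <F> → u w v
step 3: stack=$ <A> v w u  input=u w v v u $  — match u
step 4: stack=$ <A> v w  input=w v v u $  — match w
step 5: stack=$ <A> v  input=v v u $  — match v
step 6: stack=$ <A>  input=v u $  — expand <A> → v u
Stack after step 6: $ u v (top = v).

v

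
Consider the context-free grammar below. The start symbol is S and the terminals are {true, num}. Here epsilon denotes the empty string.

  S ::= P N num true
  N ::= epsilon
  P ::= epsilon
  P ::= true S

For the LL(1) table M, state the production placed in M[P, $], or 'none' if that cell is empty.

FIRST(N): from N::=epsilon we get {epsilon}. So FIRST(N) = {epsilon}.
FIRST(P): from P::=epsilon we get {epsilon}; from P::=true S we get {true}. So FIRST(P) = {epsilon, true}.
FIRST(S): from S::=P N num true we get {num, true}. So FIRST(S) = {num, true}.
FOLLOW(S) includes $ since S is the start symbol.
FOLLOW(P): in S::=P N num true, P is followed by N num true with FIRST {num}. Thus FOLLOW(P) = {num}.
For P ::= epsilon: FIRST(epsilon) = {epsilon}, so it goes in M[P, t] for t ∈ {}; since epsilon ∈ FIRST, also for every t ∈ FOLLOW(P) = {num}.
For P ::= true S: FIRST(true S) = {true}, so it goes in M[P, t] for t ∈ {true}.
None of these place a production in M[P, $].

none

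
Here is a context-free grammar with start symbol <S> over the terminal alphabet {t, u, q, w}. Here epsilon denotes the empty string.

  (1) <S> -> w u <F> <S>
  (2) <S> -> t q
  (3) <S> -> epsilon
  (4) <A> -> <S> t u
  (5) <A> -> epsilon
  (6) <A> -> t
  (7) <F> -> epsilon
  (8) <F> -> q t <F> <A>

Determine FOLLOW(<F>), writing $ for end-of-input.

FIRST(<S>): from <S>->w u <F> <S> we get {w}; from <S>->t q we get {t}; from <S>->epsilon we get {epsilon}. So FIRST(<S>) = {epsilon, t, w}.
FIRST(<F>): from <F>->epsilon we get {epsilon}; from <F>->q t <F> <A> we get {q}. So FIRST(<F>) = {epsilon, q}.
FIRST(<A>): from <A>-><S> t u we get {t, w}; from <A>->epsilon we get {epsilon}; from <A>->t we get {t}. So FIRST(<A>) = {epsilon, t, w}.
FOLLOW(<S>) includes $ since <S> is the start symbol.
FOLLOW(<S>): in <S>->w u <F> <S>, the suffix after <S> is empty (adds nothing new); in <A>-><S> t u, <S> is followed by t u with FIRST {t}. Thus FOLLOW(<S>) = {$, t}.
FOLLOW(<F>): in <S>->w u <F> <S>, <F> is followed by <S> with FIRST {epsilon, t, w}; in <S>->w u <F> <S>, the suffix after <F> is nullable, so FOLLOW(<F>) ⊇ FOLLOW(<S>) = {$, t}; in <F>->q t <F> <A>, <F> is followed by <A> with FIRST {epsilon, t, w}; in <F>->q t <F> <A>, the suffix after <F> is nullable (adds nothing new). Thus FOLLOW(<F>) = {$, t, w}.
FOLLOW(<A>): in <F>->q t <F> <A>, the suffix after <A> is empty, so FOLLOW(<A>) ⊇ FOLLOW(<F>) = {$, t, w}. Thus FOLLOW(<A>) = {$, t, w}.

{$, t, w}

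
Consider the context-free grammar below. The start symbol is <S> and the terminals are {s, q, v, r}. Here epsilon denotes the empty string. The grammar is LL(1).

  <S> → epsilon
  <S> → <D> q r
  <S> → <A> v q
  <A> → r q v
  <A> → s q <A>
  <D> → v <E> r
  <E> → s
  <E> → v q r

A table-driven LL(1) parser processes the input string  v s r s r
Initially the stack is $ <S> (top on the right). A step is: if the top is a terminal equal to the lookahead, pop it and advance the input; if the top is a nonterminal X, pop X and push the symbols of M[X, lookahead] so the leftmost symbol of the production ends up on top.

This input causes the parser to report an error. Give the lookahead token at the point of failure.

     Stack          Input        Action
  1  $ <S>          v s r s r $  expand <S> → <D> q r
  2  $ r q <D>      v s r s r $  expand <D> → v <E> r
  3  $ r q r <E> v  v s r s r $  match v
  4  $ r q r <E>    s r s r $    expand <E> → s
  5  $ r q r s      s r s r $    match s
  6  $ r q r        r s r $      match r
  7  $ r q          s r $        error: top is terminal q but lookahead is s

s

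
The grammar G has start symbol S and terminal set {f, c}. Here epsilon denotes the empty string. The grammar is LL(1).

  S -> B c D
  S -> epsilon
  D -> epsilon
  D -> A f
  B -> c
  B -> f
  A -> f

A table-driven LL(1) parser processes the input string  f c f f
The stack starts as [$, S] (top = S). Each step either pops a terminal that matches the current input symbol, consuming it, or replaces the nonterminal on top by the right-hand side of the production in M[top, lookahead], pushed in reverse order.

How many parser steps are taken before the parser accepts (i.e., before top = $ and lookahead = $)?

8

step 1: stack=$ S  input=f c f f $  — expand S -> B c D
step 2: stack=$ D c B  input=f c f f $  — expand B -> f
step 3: stack=$ D c f  input=f c f f $  — match f
step 4: stack=$ D c  input=c f f $  — match c
step 5: stack=$ D  input=f f $  — expand D -> A f
step 6: stack=$ f A  input=f f $  — expand A -> f
step 7: stack=$ f f  input=f f $  — match f
step 8: stack=$ f  input=f $  — match f
Accept reached after 8 steps.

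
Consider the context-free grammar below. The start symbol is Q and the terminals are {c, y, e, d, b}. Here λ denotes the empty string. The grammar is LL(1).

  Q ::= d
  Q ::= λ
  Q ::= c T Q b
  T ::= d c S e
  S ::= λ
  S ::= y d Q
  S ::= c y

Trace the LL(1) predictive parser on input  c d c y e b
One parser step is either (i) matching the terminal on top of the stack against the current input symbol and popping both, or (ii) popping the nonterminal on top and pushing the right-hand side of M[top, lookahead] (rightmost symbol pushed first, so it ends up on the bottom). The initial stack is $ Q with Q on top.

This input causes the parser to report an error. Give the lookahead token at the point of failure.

     Stack          Input          Action
  1  $ Q            c d c y e b $  expand Q ::= c T Q b
  2  $ b Q T c      c d c y e b $  match c
  3  $ b Q T        d c y e b $    expand T ::= d c S e
  4  $ b Q e S c d  d c y e b $    match d
  5  $ b Q e S c    c y e b $      match c
  6  $ b Q e S      y e b $        expand S ::= y d Q
  7  $ b Q e Q d y  y e b $        match y
  8  $ b Q e Q d    e b $          error: top is terminal d but lookahead is e

e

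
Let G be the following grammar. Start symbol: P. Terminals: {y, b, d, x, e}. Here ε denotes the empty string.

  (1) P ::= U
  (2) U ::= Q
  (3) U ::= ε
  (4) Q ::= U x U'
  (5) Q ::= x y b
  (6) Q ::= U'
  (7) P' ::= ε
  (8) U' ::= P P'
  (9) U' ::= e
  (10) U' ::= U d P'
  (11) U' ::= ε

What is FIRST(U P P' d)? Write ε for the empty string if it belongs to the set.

{d, e, x}

FIRST(P') = {ε}
FIRST(P) = {ε, d, e, x}  (via U)
FIRST(U) = {ε, d, e, x}  (via Q)
FIRST(U') = {ε, d, e, x}  (via P P', U d P')
FIRST(Q) = {ε, d, e, x}  (via U x U', U')
FIRST(U P P' d): take FIRST of each symbol in turn, carrying on past any symbol whose FIRST contains ε; result {d, e, x}.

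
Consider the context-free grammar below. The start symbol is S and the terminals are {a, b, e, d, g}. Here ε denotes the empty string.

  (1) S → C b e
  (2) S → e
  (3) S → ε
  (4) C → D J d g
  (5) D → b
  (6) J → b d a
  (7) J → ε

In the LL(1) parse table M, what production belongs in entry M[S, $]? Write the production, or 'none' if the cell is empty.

S → ε

FIRST(D) = {b}
FIRST(J) = {ε, b}
FIRST(C) = {b}  (via D J d g)
FIRST(S) = {ε, b, e}  (via C b e)
FOLLOW(S) includes $ since S is the start symbol.
FOLLOW(S): S appears on no right-hand side. Thus FOLLOW(S) = {$}.
For S → C b e: FIRST(C b e) = {b}, so it goes in M[S, t] for t ∈ {b}.
For S → e: FIRST(e) = {e}, so it goes in M[S, t] for t ∈ {e}.
For S → ε: FIRST(ε) = {ε}, so it goes in M[S, t] for t ∈ {}; since ε ∈ FIRST, also for every t ∈ FOLLOW(S) = {$}.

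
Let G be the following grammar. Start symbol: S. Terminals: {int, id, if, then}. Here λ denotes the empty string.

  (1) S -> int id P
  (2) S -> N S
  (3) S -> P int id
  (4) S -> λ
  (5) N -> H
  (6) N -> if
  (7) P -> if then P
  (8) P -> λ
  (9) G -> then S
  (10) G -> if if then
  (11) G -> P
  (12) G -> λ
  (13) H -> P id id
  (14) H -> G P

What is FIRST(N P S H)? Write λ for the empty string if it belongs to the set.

FIRST(P) = {λ, if}
FIRST(G) = {λ, if, then}  (via P)
FIRST(H) = {λ, id, if, then}  (via P id id, G P)
FIRST(N) = {λ, id, if, then}  (via H)
FIRST(S) = {λ, id, if, int, then}  (via N S, P int id)
FIRST(N P S H): take FIRST of each symbol in turn, carrying on past any symbol whose FIRST contains λ; result {λ, id, if, int, then}.

{λ, id, if, int, then}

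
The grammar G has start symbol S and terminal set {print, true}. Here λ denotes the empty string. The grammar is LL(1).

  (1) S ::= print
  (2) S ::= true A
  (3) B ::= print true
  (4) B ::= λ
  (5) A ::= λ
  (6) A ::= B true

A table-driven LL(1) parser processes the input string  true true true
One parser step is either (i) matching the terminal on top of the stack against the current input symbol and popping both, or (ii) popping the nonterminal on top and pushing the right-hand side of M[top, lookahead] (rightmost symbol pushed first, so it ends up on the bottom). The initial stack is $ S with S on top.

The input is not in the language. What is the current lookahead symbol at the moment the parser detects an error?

true

     Stack     Input             Action
  1  $ S       true true true $  expand S ::= true A
  2  $ A true  true true true $  match true
  3  $ A       true true $       expand A ::= B true
  4  $ true B  true true $       expand B ::= λ
  5  $ true    true true $       match true
  6  $         true $            error: stack empty but input remains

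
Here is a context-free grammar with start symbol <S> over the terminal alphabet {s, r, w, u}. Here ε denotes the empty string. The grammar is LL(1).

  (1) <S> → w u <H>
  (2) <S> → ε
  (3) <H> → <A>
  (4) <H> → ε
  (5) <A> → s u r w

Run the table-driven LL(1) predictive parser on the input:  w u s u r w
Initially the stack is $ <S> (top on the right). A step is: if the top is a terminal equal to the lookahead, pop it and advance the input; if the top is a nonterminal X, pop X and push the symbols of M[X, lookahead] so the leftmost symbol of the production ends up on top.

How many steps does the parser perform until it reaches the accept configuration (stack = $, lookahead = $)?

step 1: stack=$ <S>  input=w u s u r w $  — expand <S> → w u <H>
step 2: stack=$ <H> u w  input=w u s u r w $  — match w
step 3: stack=$ <H> u  input=u s u r w $  — match u
step 4: stack=$ <H>  input=s u r w $  — expand <H> → <A>
step 5: stack=$ <A>  input=s u r w $  — expand <A> → s u r w
step 6: stack=$ w r u s  input=s u r w $  — match s
step 7: stack=$ w r u  input=u r w $  — match u
step 8: stack=$ w r  input=r w $  — match r
step 9: stack=$ w  input=w $  — match w
Accept reached after 9 steps.

9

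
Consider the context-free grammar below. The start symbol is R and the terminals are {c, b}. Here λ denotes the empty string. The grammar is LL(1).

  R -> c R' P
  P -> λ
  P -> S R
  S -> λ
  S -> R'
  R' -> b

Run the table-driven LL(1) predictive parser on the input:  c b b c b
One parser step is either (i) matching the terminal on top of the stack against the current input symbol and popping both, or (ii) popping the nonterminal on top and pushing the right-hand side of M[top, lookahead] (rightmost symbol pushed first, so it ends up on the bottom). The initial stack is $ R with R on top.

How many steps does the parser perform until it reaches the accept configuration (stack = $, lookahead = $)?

13

step 1: stack=$ R  input=c b b c b $  — expand R -> c R' P
step 2: stack=$ P R' c  input=c b b c b $  — match c
step 3: stack=$ P R'  input=b b c b $  — expand R' -> b
step 4: stack=$ P b  input=b b c b $  — match b
step 5: stack=$ P  input=b c b $  — expand P -> S R
step 6: stack=$ R S  input=b c b $  — expand S -> R'
step 7: stack=$ R R'  input=b c b $  — expand R' -> b
step 8: stack=$ R b  input=b c b $  — match b
step 9: stack=$ R  input=c b $  — expand R -> c R' P
step 10: stack=$ P R' c  input=c b $  — match c
step 11: stack=$ P R'  input=b $  — expand R' -> b
step 12: stack=$ P b  input=b $  — match b
step 13: stack=$ P  input=$  — expand P -> λ
Accept reached after 13 steps.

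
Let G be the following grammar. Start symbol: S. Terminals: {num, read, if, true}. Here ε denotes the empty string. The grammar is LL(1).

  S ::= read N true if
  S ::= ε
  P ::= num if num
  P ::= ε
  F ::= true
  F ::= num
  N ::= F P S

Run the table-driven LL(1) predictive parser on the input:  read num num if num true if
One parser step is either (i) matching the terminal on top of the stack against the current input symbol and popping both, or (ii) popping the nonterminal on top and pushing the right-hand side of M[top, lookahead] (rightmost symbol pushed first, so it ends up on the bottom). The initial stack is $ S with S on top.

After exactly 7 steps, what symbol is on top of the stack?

     Stack                   Input                          Action
  1  $ S                     read num num if num true if $  expand S ::= read N true if
  2  $ if true N read        read num num if num true if $  match read
  3  $ if true N             num num if num true if $       expand N ::= F P S
  4  $ if true S P F         num num if num true if $       expand F ::= num
  5  $ if true S P num       num num if num true if $       match num
  6  $ if true S P           num if num true if $           expand P ::= num if num
  7  $ if true S num if num  num if num true if $           match num
Stack after step 7: $ if true S num if (top = if).

if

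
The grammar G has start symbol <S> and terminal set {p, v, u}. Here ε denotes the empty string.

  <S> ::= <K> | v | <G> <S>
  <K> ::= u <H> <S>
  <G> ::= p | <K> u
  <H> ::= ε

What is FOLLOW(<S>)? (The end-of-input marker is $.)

{$, u}

FIRST(<K>): from <K>::=u <H> <S> we get {u}. So FIRST(<K>) = {u}.
FIRST(<H>): from <H>::=ε we get {ε}. So FIRST(<H>) = {ε}.
FIRST(<G>): from <G>::=p we get {p}; from <G>::=<K> u we get {u}. So FIRST(<G>) = {p, u}.
FIRST(<S>): from <S>::=<K> we get {u}; from <S>::=v we get {v}; from <S>::=<G> <S> we get {p, u}. So FIRST(<S>) = {p, u, v}.
FOLLOW(<S>) includes $ since <S> is the start symbol.
FOLLOW(<G>): in <S>::=<G> <S>, <G> is followed by <S> with FIRST {p, u, v}. Thus FOLLOW(<G>) = {p, u, v}.
FOLLOW(<H>): in <K>::=u <H> <S>, <H> is followed by <S> with FIRST {p, u, v}. Thus FOLLOW(<H>) = {p, u, v}.
FOLLOW(<S>): in <S>::=<G> <S>, the suffix after <S> is empty (adds nothing new); in <K>::=u <H> <S>, the suffix after <S> is empty, so FOLLOW(<S>) ⊇ FOLLOW(<K>) = {$, u}. Thus FOLLOW(<S>) = {$, u}.
FOLLOW(<K>): in <S>::=<K>, the suffix after <K> is empty, so FOLLOW(<K>) ⊇ FOLLOW(<S>) = {$, u}; in <G>::=<K> u, <K> is followed by u with FIRST {u}. Thus FOLLOW(<K>) = {$, u}.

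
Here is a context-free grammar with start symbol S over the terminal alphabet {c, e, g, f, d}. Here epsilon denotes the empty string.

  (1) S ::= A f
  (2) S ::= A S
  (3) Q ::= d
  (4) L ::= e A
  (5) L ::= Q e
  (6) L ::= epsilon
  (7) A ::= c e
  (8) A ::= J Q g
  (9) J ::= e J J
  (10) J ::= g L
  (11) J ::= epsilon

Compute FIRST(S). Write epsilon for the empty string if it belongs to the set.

{c, d, e, g}

FIRST(Q) = {d}
FIRST(J) = {epsilon, e, g}
FIRST(L) = {epsilon, d, e}  (via Q e)
FIRST(A) = {c, d, e, g}  (via J Q g)
FIRST(S) = {c, d, e, g}  (via A f, A S)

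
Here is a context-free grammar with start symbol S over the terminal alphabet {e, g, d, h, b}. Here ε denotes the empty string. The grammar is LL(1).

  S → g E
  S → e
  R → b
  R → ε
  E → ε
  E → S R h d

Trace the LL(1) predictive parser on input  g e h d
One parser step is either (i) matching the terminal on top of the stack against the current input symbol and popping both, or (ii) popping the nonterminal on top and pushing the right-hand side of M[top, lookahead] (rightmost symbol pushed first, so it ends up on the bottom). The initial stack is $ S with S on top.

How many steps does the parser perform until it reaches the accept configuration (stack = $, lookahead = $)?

8

step 1: stack=$ S  input=g e h d $  — expand S → g E
step 2: stack=$ E g  input=g e h d $  — match g
step 3: stack=$ E  input=e h d $  — expand E → S R h d
step 4: stack=$ d h R S  input=e h d $  — expand S → e
step 5: stack=$ d h R e  input=e h d $  — match e
step 6: stack=$ d h R  input=h d $  — expand R → ε
step 7: stack=$ d h  input=h d $  — match h
step 8: stack=$ d  input=d $  — match d
Accept reached after 8 steps.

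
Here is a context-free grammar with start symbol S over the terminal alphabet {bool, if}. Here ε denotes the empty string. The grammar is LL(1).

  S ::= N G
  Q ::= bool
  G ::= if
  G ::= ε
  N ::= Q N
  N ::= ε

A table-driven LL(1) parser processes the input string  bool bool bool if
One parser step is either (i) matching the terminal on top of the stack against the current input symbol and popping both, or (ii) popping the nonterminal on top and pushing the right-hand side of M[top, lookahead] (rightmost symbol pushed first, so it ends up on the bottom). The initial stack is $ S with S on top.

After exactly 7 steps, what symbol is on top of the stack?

     Stack       Input                Action
  1  $ S         bool bool bool if $  expand S ::= N G
  2  $ G N       bool bool bool if $  expand N ::= Q N
  3  $ G N Q     bool bool bool if $  expand Q ::= bool
  4  $ G N bool  bool bool bool if $  match bool
  5  $ G N       bool bool if $       expand N ::= Q N
  6  $ G N Q     bool bool if $       expand Q ::= bool
  7  $ G N bool  bool bool if $       match bool
Stack after step 7: $ G N (top = N).

N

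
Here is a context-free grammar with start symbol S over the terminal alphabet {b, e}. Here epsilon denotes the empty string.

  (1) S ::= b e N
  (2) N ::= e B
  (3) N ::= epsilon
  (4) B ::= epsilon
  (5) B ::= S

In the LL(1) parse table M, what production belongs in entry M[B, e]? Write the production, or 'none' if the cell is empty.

FIRST(S) = {b}
FIRST(N) = {epsilon, e}
FIRST(B) = {epsilon, b}  (via S)
FOLLOW(S) includes $ since S is the start symbol.
FOLLOW(N): in S::=b e N, the suffix after N is empty, so FOLLOW(N) ⊇ FOLLOW(S) = {$}. Thus FOLLOW(N) = {$}.
FOLLOW(B): in N::=e B, the suffix after B is empty, so FOLLOW(B) ⊇ FOLLOW(N) = {$}. Thus FOLLOW(B) = {$}.
For B ::= epsilon: FIRST(epsilon) = {epsilon}, so it goes in M[B, t] for t ∈ {}; since epsilon ∈ FIRST, also for every t ∈ FOLLOW(B) = {$}.
For B ::= S: FIRST(S) = {b}, so it goes in M[B, t] for t ∈ {b}.
None of these place a production in M[B, e].

none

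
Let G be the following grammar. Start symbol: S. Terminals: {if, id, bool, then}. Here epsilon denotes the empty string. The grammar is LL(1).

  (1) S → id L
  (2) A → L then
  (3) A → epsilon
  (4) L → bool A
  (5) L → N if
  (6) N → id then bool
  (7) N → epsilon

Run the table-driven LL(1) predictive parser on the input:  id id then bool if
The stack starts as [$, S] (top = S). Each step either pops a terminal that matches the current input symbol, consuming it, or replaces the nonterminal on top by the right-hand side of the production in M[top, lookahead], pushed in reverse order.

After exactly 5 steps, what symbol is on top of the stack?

then

     Stack              Input                 Action
  1  $ S                id id then bool if $  expand S → id L
  2  $ L id             id id then bool if $  match id
  3  $ L                id then bool if $     expand L → N if
  4  $ if N             id then bool if $     expand N → id then bool
  5  $ if bool then id  id then bool if $     match id
Stack after step 5: $ if bool then (top = then).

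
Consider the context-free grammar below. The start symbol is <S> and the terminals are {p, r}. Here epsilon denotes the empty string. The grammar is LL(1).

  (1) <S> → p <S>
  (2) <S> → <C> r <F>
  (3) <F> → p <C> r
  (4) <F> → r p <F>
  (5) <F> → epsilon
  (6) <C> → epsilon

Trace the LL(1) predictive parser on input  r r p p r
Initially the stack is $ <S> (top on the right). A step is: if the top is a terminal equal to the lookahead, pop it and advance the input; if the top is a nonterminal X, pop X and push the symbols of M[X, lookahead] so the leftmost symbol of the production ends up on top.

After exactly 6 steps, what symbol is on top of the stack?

<F>

     Stack        Input        Action
  1  $ <S>        r r p p r $  expand <S> → <C> r <F>
  2  $ <F> r <C>  r r p p r $  expand <C> → epsilon
  3  $ <F> r      r r p p r $  match r
  4  $ <F>        r p p r $    expand <F> → r p <F>
  5  $ <F> p r    r p p r $    match r
  6  $ <F> p      p p r $      match p
Stack after step 6: $ <F> (top = <F>).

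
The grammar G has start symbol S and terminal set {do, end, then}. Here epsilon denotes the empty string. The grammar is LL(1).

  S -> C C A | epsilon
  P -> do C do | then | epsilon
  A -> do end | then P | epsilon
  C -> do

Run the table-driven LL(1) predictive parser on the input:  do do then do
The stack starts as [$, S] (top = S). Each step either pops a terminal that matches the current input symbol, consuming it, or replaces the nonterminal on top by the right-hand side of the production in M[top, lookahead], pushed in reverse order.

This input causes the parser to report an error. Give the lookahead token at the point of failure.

$

      Stack      Input            Action
   1  $ S        do do then do $  expand S -> C C A
   2  $ A C C    do do then do $  expand C -> do
   3  $ A C do   do do then do $  match do
   4  $ A C      do then do $     expand C -> do
   5  $ A do     do then do $     match do
   6  $ A        then do $        expand A -> then P
   7  $ P then   then do $        match then
   8  $ P        do $             expand P -> do C do
   9  $ do C do  do $             match do
  10  $ do C     $                error: M[C, $] is empty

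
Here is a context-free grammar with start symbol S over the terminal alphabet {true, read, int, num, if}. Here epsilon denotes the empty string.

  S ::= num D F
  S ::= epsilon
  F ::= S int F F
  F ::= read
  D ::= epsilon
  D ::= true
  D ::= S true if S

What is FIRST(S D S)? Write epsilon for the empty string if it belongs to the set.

{epsilon, num, true}

FIRST(S): from S::=num D F we get {num}; from S::=epsilon we get {epsilon}. So FIRST(S) = {epsilon, num}.
FIRST(F): from F::=S int F F we get {int, num}; from F::=read we get {read}. So FIRST(F) = {int, num, read}.
FIRST(D): from D::=epsilon we get {epsilon}; from D::=true we get {true}; from D::=S true if S we get {num, true}. So FIRST(D) = {epsilon, num, true}.
FIRST(S D S): take FIRST of each symbol in turn, carrying on past any symbol whose FIRST contains epsilon; result {epsilon, num, true}.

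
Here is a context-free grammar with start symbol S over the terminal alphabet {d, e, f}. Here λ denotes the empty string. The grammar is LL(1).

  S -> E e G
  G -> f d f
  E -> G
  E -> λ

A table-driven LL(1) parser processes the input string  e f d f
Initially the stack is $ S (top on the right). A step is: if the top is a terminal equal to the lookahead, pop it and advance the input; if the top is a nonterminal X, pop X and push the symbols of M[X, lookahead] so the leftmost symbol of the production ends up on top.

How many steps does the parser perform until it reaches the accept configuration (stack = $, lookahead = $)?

step 1: stack=$ S  input=e f d f $  — expand S -> E e G
step 2: stack=$ G e E  input=e f d f $  — expand E -> λ
step 3: stack=$ G e  input=e f d f $  — match e
step 4: stack=$ G  input=f d f $  — expand G -> f d f
step 5: stack=$ f d f  input=f d f $  — match f
step 6: stack=$ f d  input=d f $  — match d
step 7: stack=$ f  input=f $  — match f
Accept reached after 7 steps.

7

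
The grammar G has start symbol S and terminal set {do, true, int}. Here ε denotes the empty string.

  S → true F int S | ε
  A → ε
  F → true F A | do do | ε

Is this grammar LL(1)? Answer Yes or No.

Yes

FIRST(S) = {ε, true}
FIRST(A) = {ε}
FIRST(F) = {ε, do, true}
FOLLOW(S) = {$}
FOLLOW(A) = {int}
FOLLOW(F) = {int}
Each cell of M receives at most one production.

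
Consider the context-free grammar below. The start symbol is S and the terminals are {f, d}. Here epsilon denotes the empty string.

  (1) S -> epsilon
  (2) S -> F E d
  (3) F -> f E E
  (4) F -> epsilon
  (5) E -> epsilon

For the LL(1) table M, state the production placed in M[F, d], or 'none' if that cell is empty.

F -> epsilon

FIRST(F): from F->f E E we get {f}; from F->epsilon we get {epsilon}. So FIRST(F) = {epsilon, f}.
FIRST(E): from E->epsilon we get {epsilon}. So FIRST(E) = {epsilon}.
FIRST(S): from S->epsilon we get {epsilon}; from S->F E d we get {d, f}. So FIRST(S) = {epsilon, d, f}.
FOLLOW(S) includes $ since S is the start symbol.
FOLLOW(F): in S->F E d, F is followed by E d with FIRST {d}. Thus FOLLOW(F) = {d}.
For F -> f E E: FIRST(f E E) = {f}, so it goes in M[F, t] for t ∈ {f}.
For F -> epsilon: FIRST(epsilon) = {epsilon}, so it goes in M[F, t] for t ∈ {}; since epsilon ∈ FIRST, also for every t ∈ FOLLOW(F) = {d}.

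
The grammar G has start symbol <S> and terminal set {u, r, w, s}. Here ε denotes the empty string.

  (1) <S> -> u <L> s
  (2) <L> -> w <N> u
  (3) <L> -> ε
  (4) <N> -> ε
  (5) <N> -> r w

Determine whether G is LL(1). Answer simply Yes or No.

FIRST(<S>) = {u}
FIRST(<L>) = {ε, w}
FIRST(<N>) = {ε, r}
FOLLOW(<S>) = {$}
FOLLOW(<L>) = {s}
FOLLOW(<N>) = {u}
Each cell of M receives at most one production.

Yes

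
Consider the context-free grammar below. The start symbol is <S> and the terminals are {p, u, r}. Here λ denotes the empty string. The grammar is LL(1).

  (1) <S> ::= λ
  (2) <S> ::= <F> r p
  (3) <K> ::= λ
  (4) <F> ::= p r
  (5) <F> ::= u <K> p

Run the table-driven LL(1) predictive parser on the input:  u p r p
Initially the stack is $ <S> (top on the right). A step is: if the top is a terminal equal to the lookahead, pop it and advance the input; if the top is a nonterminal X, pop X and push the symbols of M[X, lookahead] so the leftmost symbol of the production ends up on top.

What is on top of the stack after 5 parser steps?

step 1: stack=$ <S>  input=u p r p $  — expand <S> ::= <F> r p
step 2: stack=$ p r <F>  input=u p r p $  — expand <F> ::= u <K> p
step 3: stack=$ p r p <K> u  input=u p r p $  — match u
step 4: stack=$ p r p <K>  input=p r p $  — expand <K> ::= λ
step 5: stack=$ p r p  input=p r p $  — match p
Stack after step 5: $ p r (top = r).

r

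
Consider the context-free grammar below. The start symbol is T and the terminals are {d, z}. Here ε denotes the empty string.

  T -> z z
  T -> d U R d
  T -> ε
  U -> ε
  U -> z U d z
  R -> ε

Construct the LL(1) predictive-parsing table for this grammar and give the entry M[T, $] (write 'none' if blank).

T -> ε

FIRST(T) = {ε, d, z}
FIRST(U) = {ε, z}
FIRST(R) = {ε}
FOLLOW(T) includes $ since T is the start symbol.
FOLLOW(T): T appears on no right-hand side. Thus FOLLOW(T) = {$}.
For T -> z z: FIRST(z z) = {z}, so it goes in M[T, t] for t ∈ {z}.
For T -> d U R d: FIRST(d U R d) = {d}, so it goes in M[T, t] for t ∈ {d}.
For T -> ε: FIRST(ε) = {ε}, so it goes in M[T, t] for t ∈ {}; since ε ∈ FIRST, also for every t ∈ FOLLOW(T) = {$}.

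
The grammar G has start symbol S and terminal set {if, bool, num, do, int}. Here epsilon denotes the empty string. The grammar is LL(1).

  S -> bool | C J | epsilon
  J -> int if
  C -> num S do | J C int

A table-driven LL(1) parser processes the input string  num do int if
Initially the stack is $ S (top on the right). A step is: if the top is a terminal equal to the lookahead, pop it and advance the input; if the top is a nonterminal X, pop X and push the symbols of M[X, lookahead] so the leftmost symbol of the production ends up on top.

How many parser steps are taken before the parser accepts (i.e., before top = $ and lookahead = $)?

8

     Stack         Input            Action
  1  $ S           num do int if $  expand S -> C J
  2  $ J C         num do int if $  expand C -> num S do
  3  $ J do S num  num do int if $  match num
  4  $ J do S      do int if $      expand S -> epsilon
  5  $ J do        do int if $      match do
  6  $ J           int if $         expand J -> int if
  7  $ if int      int if $         match int
  8  $ if          if $             match if
Accept reached after 8 steps.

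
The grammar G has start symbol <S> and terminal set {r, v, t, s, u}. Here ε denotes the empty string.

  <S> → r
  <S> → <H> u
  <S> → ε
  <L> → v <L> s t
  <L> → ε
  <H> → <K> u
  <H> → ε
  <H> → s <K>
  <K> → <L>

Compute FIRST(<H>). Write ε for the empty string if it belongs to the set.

{ε, s, u, v}

FIRST(<L>): from <L>→v <L> s t we get {v}; from <L>→ε we get {ε}. So FIRST(<L>) = {ε, v}.
FIRST(<K>): from <K>→<L> we get {ε, v}. So FIRST(<K>) = {ε, v}.
FIRST(<H>): from <H>→<K> u we get {u, v}; from <H>→ε we get {ε}; from <H>→s <K> we get {s}. So FIRST(<H>) = {ε, s, u, v}.
FIRST(<S>): from <S>→r we get {r}; from <S>→<H> u we get {s, u, v}; from <S>→ε we get {ε}. So FIRST(<S>) = {ε, r, s, u, v}.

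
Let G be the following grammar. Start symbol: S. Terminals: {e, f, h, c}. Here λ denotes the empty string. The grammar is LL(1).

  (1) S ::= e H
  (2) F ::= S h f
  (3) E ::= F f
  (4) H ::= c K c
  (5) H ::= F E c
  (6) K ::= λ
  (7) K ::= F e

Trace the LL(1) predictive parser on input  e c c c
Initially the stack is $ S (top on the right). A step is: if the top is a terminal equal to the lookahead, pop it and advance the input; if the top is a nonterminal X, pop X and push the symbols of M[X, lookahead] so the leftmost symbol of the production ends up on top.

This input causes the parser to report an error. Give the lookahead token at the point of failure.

c

step 1: stack=$ S  input=e c c c $  — expand S ::= e H
step 2: stack=$ H e  input=e c c c $  — match e
step 3: stack=$ H  input=c c c $  — expand H ::= c K c
step 4: stack=$ c K c  input=c c c $  — match c
step 5: stack=$ c K  input=c c $  — expand K ::= λ
step 6: stack=$ c  input=c c $  — match c
step 7: stack=$  input=c $  — error: stack empty but input remains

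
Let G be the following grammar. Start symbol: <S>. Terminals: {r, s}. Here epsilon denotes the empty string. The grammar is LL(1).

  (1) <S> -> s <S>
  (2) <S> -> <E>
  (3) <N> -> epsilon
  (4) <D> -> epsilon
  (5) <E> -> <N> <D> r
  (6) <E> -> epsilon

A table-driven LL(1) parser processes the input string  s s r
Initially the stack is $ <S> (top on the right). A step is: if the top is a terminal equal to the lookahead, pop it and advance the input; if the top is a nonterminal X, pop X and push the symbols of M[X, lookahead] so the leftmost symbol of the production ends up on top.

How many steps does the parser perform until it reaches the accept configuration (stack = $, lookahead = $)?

9

     Stack        Input    Action
  1  $ <S>        s s r $  expand <S> -> s <S>
  2  $ <S> s      s s r $  match s
  3  $ <S>        s r $    expand <S> -> s <S>
  4  $ <S> s      s r $    match s
  5  $ <S>        r $      expand <S> -> <E>
  6  $ <E>        r $      expand <E> -> <N> <D> r
  7  $ r <D> <N>  r $      expand <N> -> epsilon
  8  $ r <D>      r $      expand <D> -> epsilon
  9  $ r          r $      match r
Accept reached after 9 steps.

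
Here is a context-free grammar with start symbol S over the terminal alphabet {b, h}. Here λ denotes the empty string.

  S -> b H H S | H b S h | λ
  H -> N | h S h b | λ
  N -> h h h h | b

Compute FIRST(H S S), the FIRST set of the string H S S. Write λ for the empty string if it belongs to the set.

FIRST(N): from N->h h h h we get {h}; from N->b we get {b}. So FIRST(N) = {b, h}.
FIRST(H): from H->N we get {b, h}; from H->h S h b we get {h}; from H->λ we get {λ}. So FIRST(H) = {λ, b, h}.
FIRST(S): from S->b H H S we get {b}; from S->H b S h we get {b, h}; from S->λ we get {λ}. So FIRST(S) = {λ, b, h}.
FIRST(H S S): take FIRST of each symbol in turn, carrying on past any symbol whose FIRST contains λ; result {λ, b, h}.

{λ, b, h}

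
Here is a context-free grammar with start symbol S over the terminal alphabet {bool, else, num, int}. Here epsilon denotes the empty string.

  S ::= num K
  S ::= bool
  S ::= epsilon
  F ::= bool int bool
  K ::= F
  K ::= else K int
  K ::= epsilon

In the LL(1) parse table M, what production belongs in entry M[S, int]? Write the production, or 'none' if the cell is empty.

none

FIRST(S): from S::=num K we get {num}; from S::=bool we get {bool}; from S::=epsilon we get {epsilon}. So FIRST(S) = {epsilon, bool, num}.
FIRST(F): from F::=bool int bool we get {bool}. So FIRST(F) = {bool}.
FIRST(K): from K::=F we get {bool}; from K::=else K int we get {else}; from K::=epsilon we get {epsilon}. So FIRST(K) = {epsilon, bool, else}.
FOLLOW(S) includes $ since S is the start symbol.
FOLLOW(S): S appears on no right-hand side. Thus FOLLOW(S) = {$}.
For S ::= num K: FIRST(num K) = {num}, so it goes in M[S, t] for t ∈ {num}.
For S ::= bool: FIRST(bool) = {bool}, so it goes in M[S, t] for t ∈ {bool}.
For S ::= epsilon: FIRST(epsilon) = {epsilon}, so it goes in M[S, t] for t ∈ {}; since epsilon ∈ FIRST, also for every t ∈ FOLLOW(S) = {$}.
None of these place a production in M[S, int].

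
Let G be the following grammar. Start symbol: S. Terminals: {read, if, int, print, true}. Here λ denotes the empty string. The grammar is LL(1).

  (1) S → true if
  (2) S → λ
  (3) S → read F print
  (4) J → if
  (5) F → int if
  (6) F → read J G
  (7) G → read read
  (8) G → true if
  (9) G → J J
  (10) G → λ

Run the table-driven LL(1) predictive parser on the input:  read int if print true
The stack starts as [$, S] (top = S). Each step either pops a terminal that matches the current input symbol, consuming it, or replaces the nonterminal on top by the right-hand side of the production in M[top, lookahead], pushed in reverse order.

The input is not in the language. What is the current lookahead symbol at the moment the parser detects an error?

     Stack           Input                     Action
  1  $ S             read int if print true $  expand S → read F print
  2  $ print F read  read int if print true $  match read
  3  $ print F       int if print true $       expand F → int if
  4  $ print if int  int if print true $       match int
  5  $ print if      if print true $           match if
  6  $ print         print true $              match print
  7  $               true $                    error: stack empty but input remains

true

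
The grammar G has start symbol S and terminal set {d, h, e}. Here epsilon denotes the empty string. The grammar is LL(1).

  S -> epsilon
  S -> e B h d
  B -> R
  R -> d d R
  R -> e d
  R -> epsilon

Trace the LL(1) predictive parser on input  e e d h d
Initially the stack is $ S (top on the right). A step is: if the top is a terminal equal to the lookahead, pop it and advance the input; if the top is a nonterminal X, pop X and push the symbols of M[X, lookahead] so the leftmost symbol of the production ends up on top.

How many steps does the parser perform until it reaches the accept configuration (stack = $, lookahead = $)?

8

     Stack      Input        Action
  1  $ S        e e d h d $  expand S -> e B h d
  2  $ d h B e  e e d h d $  match e
  3  $ d h B    e d h d $    expand B -> R
  4  $ d h R    e d h d $    expand R -> e d
  5  $ d h d e  e d h d $    match e
  6  $ d h d    d h d $      match d
  7  $ d h      h d $        match h
  8  $ d        d $          match d
Accept reached after 8 steps.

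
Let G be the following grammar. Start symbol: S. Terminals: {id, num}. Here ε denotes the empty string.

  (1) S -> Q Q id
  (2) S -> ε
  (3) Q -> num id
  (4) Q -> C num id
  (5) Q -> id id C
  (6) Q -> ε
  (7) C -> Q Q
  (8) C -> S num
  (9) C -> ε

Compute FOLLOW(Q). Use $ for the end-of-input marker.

{id, num}

FIRST(S) = {ε, id, num}  (via Q Q id)
FIRST(Q) = {ε, id, num}  (via C num id)
FIRST(C) = {ε, id, num}  (via Q Q, S num)
FOLLOW(S) includes $ since S is the start symbol.
FOLLOW(S): in C->S num, S is followed by num with FIRST {num}. Thus FOLLOW(S) = {$, num}.
FOLLOW(Q): in S->Q Q id (occurrence 1), Q is followed by Q id with FIRST {id, num}; in S->Q Q id (occurrence 2), Q is followed by id with FIRST {id}; in C->Q Q (occurrence 1), Q is followed by Q with FIRST {ε, id, num}; in C->Q Q (occurrence 1), the suffix after Q is nullable, so FOLLOW(Q) ⊇ FOLLOW(C) = {id, num}; in C->Q Q (occurrence 2), the suffix after Q is empty, so FOLLOW(Q) ⊇ FOLLOW(C) = {id, num}. Thus FOLLOW(Q) = {id, num}.
FOLLOW(C): in Q->C num id, C is followed by num id with FIRST {num}; in Q->id id C, the suffix after C is empty, so FOLLOW(C) ⊇ FOLLOW(Q) = {id, num}. Thus FOLLOW(C) = {id, num}.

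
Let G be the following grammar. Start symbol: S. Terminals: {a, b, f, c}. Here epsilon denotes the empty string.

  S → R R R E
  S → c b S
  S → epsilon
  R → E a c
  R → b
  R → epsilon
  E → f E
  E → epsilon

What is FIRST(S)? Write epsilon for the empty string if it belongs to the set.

{epsilon, a, b, c, f}

FIRST(E): from E→f E we get {f}; from E→epsilon we get {epsilon}. So FIRST(E) = {epsilon, f}.
FIRST(R): from R→E a c we get {a, f}; from R→b we get {b}; from R→epsilon we get {epsilon}. So FIRST(R) = {epsilon, a, b, f}.
FIRST(S): from S→R R R E we get {epsilon, a, b, f}; from S→c b S we get {c}; from S→epsilon we get {epsilon}. So FIRST(S) = {epsilon, a, b, c, f}.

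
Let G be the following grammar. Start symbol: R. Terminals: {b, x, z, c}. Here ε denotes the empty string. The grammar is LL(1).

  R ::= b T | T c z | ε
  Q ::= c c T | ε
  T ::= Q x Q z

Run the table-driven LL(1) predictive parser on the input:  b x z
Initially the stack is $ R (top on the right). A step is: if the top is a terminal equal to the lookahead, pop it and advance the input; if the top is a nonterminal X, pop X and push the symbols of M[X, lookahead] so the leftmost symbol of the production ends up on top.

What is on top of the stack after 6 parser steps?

     Stack      Input    Action
  1  $ R        b x z $  expand R ::= b T
  2  $ T b      b x z $  match b
  3  $ T        x z $    expand T ::= Q x Q z
  4  $ z Q x Q  x z $    expand Q ::= ε
  5  $ z Q x    x z $    match x
  6  $ z Q      z $      expand Q ::= ε
Stack after step 6: $ z (top = z).

z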